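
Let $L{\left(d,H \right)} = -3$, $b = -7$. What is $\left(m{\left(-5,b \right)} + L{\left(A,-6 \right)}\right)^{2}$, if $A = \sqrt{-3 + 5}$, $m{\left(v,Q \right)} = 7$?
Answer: $16$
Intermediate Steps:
$A = \sqrt{2} \approx 1.4142$
$\left(m{\left(-5,b \right)} + L{\left(A,-6 \right)}\right)^{2} = \left(7 - 3\right)^{2} = 4^{2} = 16$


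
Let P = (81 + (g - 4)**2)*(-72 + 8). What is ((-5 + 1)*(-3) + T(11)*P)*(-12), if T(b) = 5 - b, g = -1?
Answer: -488592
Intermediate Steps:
P = -6784 (P = (81 + (-1 - 4)**2)*(-72 + 8) = (81 + (-5)**2)*(-64) = (81 + 25)*(-64) = 106*(-64) = -6784)
((-5 + 1)*(-3) + T(11)*P)*(-12) = ((-5 + 1)*(-3) + (5 - 1*11)*(-6784))*(-12) = (-4*(-3) + (5 - 11)*(-6784))*(-12) = (12 - 6*(-6784))*(-12) = (12 + 40704)*(-12) = 40716*(-12) = -488592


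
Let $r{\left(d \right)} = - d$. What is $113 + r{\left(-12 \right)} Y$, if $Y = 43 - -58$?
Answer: $1325$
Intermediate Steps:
$Y = 101$ ($Y = 43 + 58 = 101$)
$113 + r{\left(-12 \right)} Y = 113 + \left(-1\right) \left(-12\right) 101 = 113 + 12 \cdot 101 = 113 + 1212 = 1325$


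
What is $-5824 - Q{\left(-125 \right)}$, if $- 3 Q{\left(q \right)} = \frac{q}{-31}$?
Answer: $- \frac{541507}{93} \approx -5822.7$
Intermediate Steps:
$Q{\left(q \right)} = \frac{q}{93}$ ($Q{\left(q \right)} = - \frac{q \frac{1}{-31}}{3} = - \frac{q \left(- \frac{1}{31}\right)}{3} = - \frac{\left(- \frac{1}{31}\right) q}{3} = \frac{q}{93}$)
$-5824 - Q{\left(-125 \right)} = -5824 - \frac{1}{93} \left(-125\right) = -5824 - - \frac{125}{93} = -5824 + \frac{125}{93} = - \frac{541507}{93}$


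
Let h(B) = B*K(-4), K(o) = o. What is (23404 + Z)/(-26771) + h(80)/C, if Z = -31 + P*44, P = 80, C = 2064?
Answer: -4004617/3453459 ≈ -1.1596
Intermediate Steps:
Z = 3489 (Z = -31 + 80*44 = -31 + 3520 = 3489)
h(B) = -4*B (h(B) = B*(-4) = -4*B)
(23404 + Z)/(-26771) + h(80)/C = (23404 + 3489)/(-26771) - 4*80/2064 = 26893*(-1/26771) - 320*1/2064 = -26893/26771 - 20/129 = -4004617/3453459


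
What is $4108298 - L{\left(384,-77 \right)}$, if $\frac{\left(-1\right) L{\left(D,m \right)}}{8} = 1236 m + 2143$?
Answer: $3364066$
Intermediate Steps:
$L{\left(D,m \right)} = -17144 - 9888 m$ ($L{\left(D,m \right)} = - 8 \left(1236 m + 2143\right) = - 8 \left(2143 + 1236 m\right) = -17144 - 9888 m$)
$4108298 - L{\left(384,-77 \right)} = 4108298 - \left(-17144 - -761376\right) = 4108298 - \left(-17144 + 761376\right) = 4108298 - 744232 = 3364066$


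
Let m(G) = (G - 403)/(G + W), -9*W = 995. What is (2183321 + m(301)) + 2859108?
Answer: 4321361194/857 ≈ 5.0424e+6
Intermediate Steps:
W = -995/9 (W = -⅑*995 = -995/9 ≈ -110.56)
m(G) = (-403 + G)/(-995/9 + G) (m(G) = (G - 403)/(G - 995/9) = (-403 + G)/(-995/9 + G))
(2183321 + m(301)) + 2859108 = (2183321 + 9*(-403 + 301)/(-995 + 9*301)) + 2859108 = (2183321 + 9*(-102)/(-995 + 2709)) + 2859108 = (2183321 + 9*(-102)/1714) + 2859108 = (2183321 + 9*(1/1714)*(-102)) + 2859108 = (2183321 - 459/857) + 2859108 = 1871105638/857 + 2859108 = 4321361194/857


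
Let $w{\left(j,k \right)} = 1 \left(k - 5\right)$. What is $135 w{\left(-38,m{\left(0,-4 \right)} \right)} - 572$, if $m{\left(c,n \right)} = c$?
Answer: $-1247$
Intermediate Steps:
$w{\left(j,k \right)} = -5 + k$ ($w{\left(j,k \right)} = 1 \left(-5 + k\right) = -5 + k$)
$135 w{\left(-38,m{\left(0,-4 \right)} \right)} - 572 = 135 \left(-5 + 0\right) - 572 = 135 \left(-5\right) - 572 = -675 - 572 = -1247$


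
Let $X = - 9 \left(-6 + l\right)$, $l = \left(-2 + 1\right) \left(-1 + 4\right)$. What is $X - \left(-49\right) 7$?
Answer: $424$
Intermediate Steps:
$l = -3$ ($l = \left(-1\right) 3 = -3$)
$X = 81$ ($X = - 9 \left(-6 - 3\right) = \left(-9\right) \left(-9\right) = 81$)
$X - \left(-49\right) 7 = 81 - \left(-49\right) 7 = 81 - -343 = 81 + 343 = 424$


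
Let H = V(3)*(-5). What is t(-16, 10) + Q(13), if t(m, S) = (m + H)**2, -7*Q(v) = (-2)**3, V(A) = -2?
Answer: 260/7 ≈ 37.143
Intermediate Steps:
Q(v) = 8/7 (Q(v) = -1/7*(-2)**3 = -1/7*(-8) = 8/7)
H = 10 (H = -2*(-5) = 10)
t(m, S) = (10 + m)**2 (t(m, S) = (m + 10)**2 = (10 + m)**2)
t(-16, 10) + Q(13) = (10 - 16)**2 + 8/7 = (-6)**2 + 8/7 = 36 + 8/7 = 260/7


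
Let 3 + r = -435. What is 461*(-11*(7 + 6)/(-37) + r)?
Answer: -7405043/37 ≈ -2.0014e+5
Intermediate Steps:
r = -438 (r = -3 - 435 = -438)
461*(-11*(7 + 6)/(-37) + r) = 461*(-11*(7 + 6)/(-37) - 438) = 461*(-11*13*(-1/37) - 438) = 461*(-143*(-1/37) - 438) = 461*(143/37 - 438) = 461*(-16063/37) = -7405043/37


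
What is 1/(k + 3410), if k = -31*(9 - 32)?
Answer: 1/4123 ≈ 0.00024254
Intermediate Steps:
k = 713 (k = -31*(-23) = 713)
1/(k + 3410) = 1/(713 + 3410) = 1/4123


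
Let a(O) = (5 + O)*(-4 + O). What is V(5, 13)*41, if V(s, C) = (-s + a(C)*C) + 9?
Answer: 86510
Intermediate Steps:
a(O) = (-4 + O)*(5 + O)
V(s, C) = 9 - s + C*(-20 + C + C**2) (V(s, C) = (-s + (-20 + C + C**2)*C) + 9 = (-s + C*(-20 + C + C**2)) + 9 = 9 - s + C*(-20 + C + C**2))
V(5, 13)*41 = (9 - 1*5 + 13*(-20 + 13 + 13**2))*41 = (9 - 5 + 13*(-20 + 13 + 169))*41 = (9 - 5 + 13*162)*41 = (9 - 5 + 2106)*41 = 2110*41 = 86510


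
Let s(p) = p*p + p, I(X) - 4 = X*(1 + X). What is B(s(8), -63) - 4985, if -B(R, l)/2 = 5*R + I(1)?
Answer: -5717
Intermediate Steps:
I(X) = 4 + X*(1 + X)
s(p) = p + p² (s(p) = p² + p = p + p²)
B(R, l) = -12 - 10*R (B(R, l) = -2*(5*R + (4 + 1 + 1²)) = -2*(5*R + (4 + 1 + 1)) = -2*(5*R + 6) = -2*(6 + 5*R) = -12 - 10*R)
B(s(8), -63) - 4985 = (-12 - 80*(1 + 8)) - 4985 = (-12 - 80*9) - 4985 = (-12 - 10*72) - 4985 = (-12 - 720) - 4985 = -732 - 4985 = -5717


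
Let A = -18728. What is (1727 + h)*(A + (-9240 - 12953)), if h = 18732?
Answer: -837202739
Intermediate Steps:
(1727 + h)*(A + (-9240 - 12953)) = (1727 + 18732)*(-18728 + (-9240 - 12953)) = 20459*(-18728 - 22193) = 20459*(-40921) = -837202739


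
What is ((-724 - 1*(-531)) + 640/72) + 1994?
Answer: 16289/9 ≈ 1809.9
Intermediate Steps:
((-724 - 1*(-531)) + 640/72) + 1994 = ((-724 + 531) + 640*(1/72)) + 1994 = (-193 + 80/9) + 1994 = -1657/9 + 1994 = 16289/9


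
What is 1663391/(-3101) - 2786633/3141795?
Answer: -5234674875778/9742706295 ≈ -537.29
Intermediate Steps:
1663391/(-3101) - 2786633/3141795 = 1663391*(-1/3101) - 2786633*1/3141795 = -1663391/3101 - 2786633/3141795 = -5234674875778/9742706295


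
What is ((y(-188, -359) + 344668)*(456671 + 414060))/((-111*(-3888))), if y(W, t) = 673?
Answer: 300699114271/431568 ≈ 6.9676e+5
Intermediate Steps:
((y(-188, -359) + 344668)*(456671 + 414060))/((-111*(-3888))) = ((673 + 344668)*(456671 + 414060))/((-111*(-3888))) = (345341*870731)/431568 = 300699114271*(1/431568) = 300699114271/431568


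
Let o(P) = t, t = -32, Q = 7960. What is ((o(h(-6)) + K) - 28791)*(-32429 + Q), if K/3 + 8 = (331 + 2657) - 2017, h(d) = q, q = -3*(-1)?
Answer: 634579046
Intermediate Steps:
q = 3
h(d) = 3
o(P) = -32
K = 2889 (K = -24 + 3*((331 + 2657) - 2017) = -24 + 3*(2988 - 2017) = -24 + 3*971 = -24 + 2913 = 2889)
((o(h(-6)) + K) - 28791)*(-32429 + Q) = ((-32 + 2889) - 28791)*(-32429 + 7960) = (2857 - 28791)*(-24469) = -25934*(-24469) = 634579046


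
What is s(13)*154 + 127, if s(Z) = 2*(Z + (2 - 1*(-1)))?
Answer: 5055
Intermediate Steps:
s(Z) = 6 + 2*Z (s(Z) = 2*(Z + (2 + 1)) = 2*(Z + 3) = 2*(3 + Z) = 6 + 2*Z)
s(13)*154 + 127 = (6 + 2*13)*154 + 127 = (6 + 26)*154 + 127 = 32*154 + 127 = 4928 + 127 = 5055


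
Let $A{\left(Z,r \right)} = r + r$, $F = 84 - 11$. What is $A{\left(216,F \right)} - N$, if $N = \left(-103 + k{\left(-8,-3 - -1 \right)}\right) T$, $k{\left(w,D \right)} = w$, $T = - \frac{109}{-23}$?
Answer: $\frac{15457}{23} \approx 672.04$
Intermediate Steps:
$F = 73$ ($F = 84 - 11 = 73$)
$A{\left(Z,r \right)} = 2 r$
$T = \frac{109}{23}$ ($T = \left(-109\right) \left(- \frac{1}{23}\right) = \frac{109}{23} \approx 4.7391$)
$N = - \frac{12099}{23}$ ($N = \left(-103 - 8\right) \frac{109}{23} = \left(-111\right) \frac{109}{23} = - \frac{12099}{23} \approx -526.04$)
$A{\left(216,F \right)} - N = 2 \cdot 73 - - \frac{12099}{23} = 146 + \frac{12099}{23} = \frac{15457}{23}$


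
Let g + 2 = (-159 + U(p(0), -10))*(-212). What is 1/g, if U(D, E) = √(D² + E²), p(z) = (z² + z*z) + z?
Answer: 1/31586 ≈ 3.1660e-5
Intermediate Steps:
p(z) = z + 2*z² (p(z) = (z² + z²) + z = 2*z² + z = z + 2*z²)
g = 31586 (g = -2 + (-159 + √((0*(1 + 2*0))² + (-10)²))*(-212) = -2 + (-159 + √((0*(1 + 0))² + 100))*(-212) = -2 + (-159 + √((0*1)² + 100))*(-212) = -2 + (-159 + √(0² + 100))*(-212) = -2 + (-159 + √(0 + 100))*(-212) = -2 + (-159 + √100)*(-212) = -2 + (-159 + 10)*(-212) = -2 - 149*(-212) = -2 + 31588 = 31586)
1/g = 1/31586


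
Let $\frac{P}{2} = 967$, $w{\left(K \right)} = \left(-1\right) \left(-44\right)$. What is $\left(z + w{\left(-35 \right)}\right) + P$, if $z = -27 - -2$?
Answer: $1953$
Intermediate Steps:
$z = -25$ ($z = -27 + 2 = -25$)
$w{\left(K \right)} = 44$
$P = 1934$ ($P = 2 \cdot 967 = 1934$)
$\left(z + w{\left(-35 \right)}\right) + P = \left(-25 + 44\right) + 1934 = 19 + 1934 = 1953$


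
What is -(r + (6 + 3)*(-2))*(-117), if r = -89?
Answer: -12519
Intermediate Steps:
-(r + (6 + 3)*(-2))*(-117) = -(-89 + (6 + 3)*(-2))*(-117) = -(-89 + 9*(-2))*(-117) = -(-89 - 18)*(-117) = -(-107)*(-117) = -1*12519 = -12519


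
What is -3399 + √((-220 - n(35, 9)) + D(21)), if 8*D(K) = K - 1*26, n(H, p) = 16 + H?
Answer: -3399 + I*√4346/4 ≈ -3399.0 + 16.481*I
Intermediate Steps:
D(K) = -13/4 + K/8 (D(K) = (K - 1*26)/8 = (K - 26)/8 = (-26 + K)/8 = -13/4 + K/8)
-3399 + √((-220 - n(35, 9)) + D(21)) = -3399 + √((-220 - (16 + 35)) + (-13/4 + (⅛)*21)) = -3399 + √((-220 - 1*51) + (-13/4 + 21/8)) = -3399 + √((-220 - 51) - 5/8) = -3399 + √(-271 - 5/8) = -3399 + √(-2173/8) = -3399 + I*√4346/4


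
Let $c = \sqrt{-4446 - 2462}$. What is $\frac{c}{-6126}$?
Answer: $- \frac{i \sqrt{1727}}{3063} \approx - 0.013567 i$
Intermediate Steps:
$c = 2 i \sqrt{1727}$ ($c = \sqrt{-6908} = 2 i \sqrt{1727} \approx 83.114 i$)
$\frac{c}{-6126} = \frac{2 i \sqrt{1727}}{-6126} = 2 i \sqrt{1727} \left(- \frac{1}{6126}\right) = - \frac{i \sqrt{1727}}{3063}$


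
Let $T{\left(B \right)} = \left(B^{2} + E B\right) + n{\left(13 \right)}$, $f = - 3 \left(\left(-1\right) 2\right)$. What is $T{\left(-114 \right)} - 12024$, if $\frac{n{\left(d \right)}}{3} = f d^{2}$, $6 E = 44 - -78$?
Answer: $1696$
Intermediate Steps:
$f = 6$ ($f = \left(-3\right) \left(-2\right) = 6$)
$E = \frac{61}{3}$ ($E = \frac{44 - -78}{6} = \frac{44 + 78}{6} = \frac{1}{6} \cdot 122 = \frac{61}{3} \approx 20.333$)
$n{\left(d \right)} = 18 d^{2}$ ($n{\left(d \right)} = 3 \cdot 6 d^{2} = 18 d^{2}$)
$T{\left(B \right)} = 3042 + B^{2} + \frac{61 B}{3}$ ($T{\left(B \right)} = \left(B^{2} + \frac{61 B}{3}\right) + 18 \cdot 13^{2} = \left(B^{2} + \frac{61 B}{3}\right) + 18 \cdot 169 = \left(B^{2} + \frac{61 B}{3}\right) + 3042 = 3042 + B^{2} + \frac{61 B}{3}$)
$T{\left(-114 \right)} - 12024 = \left(3042 + \left(-114\right)^{2} + \frac{61}{3} \left(-114\right)\right) - 12024 = \left(3042 + 12996 - 2318\right) - 12024 = 13720 - 12024 = 1696$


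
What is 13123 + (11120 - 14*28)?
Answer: 23851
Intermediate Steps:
13123 + (11120 - 14*28) = 13123 + (11120 - 392) = 13123 + 10728 = 23851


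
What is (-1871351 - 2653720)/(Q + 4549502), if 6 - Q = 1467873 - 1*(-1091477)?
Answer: -1508357/663386 ≈ -2.2737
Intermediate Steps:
Q = -2559344 (Q = 6 - (1467873 - 1*(-1091477)) = 6 - (1467873 + 1091477) = 6 - 1*2559350 = 6 - 2559350 = -2559344)
(-1871351 - 2653720)/(Q + 4549502) = (-1871351 - 2653720)/(-2559344 + 4549502) = -4525071/1990158 = -4525071*1/1990158 = -1508357/663386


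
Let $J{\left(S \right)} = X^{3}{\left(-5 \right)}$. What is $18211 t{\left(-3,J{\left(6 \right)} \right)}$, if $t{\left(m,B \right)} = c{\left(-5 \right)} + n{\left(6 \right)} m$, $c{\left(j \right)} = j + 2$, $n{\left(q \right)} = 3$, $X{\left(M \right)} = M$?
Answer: $-218532$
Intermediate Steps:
$c{\left(j \right)} = 2 + j$
$J{\left(S \right)} = -125$ ($J{\left(S \right)} = \left(-5\right)^{3} = -125$)
$t{\left(m,B \right)} = -3 + 3 m$ ($t{\left(m,B \right)} = \left(2 - 5\right) + 3 m = -3 + 3 m$)
$18211 t{\left(-3,J{\left(6 \right)} \right)} = 18211 \left(-3 + 3 \left(-3\right)\right) = 18211 \left(-3 - 9\right) = 18211 \left(-12\right) = -218532$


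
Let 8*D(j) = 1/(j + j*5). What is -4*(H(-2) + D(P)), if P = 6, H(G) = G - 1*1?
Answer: 863/72 ≈ 11.986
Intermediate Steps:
H(G) = -1 + G (H(G) = G - 1 = -1 + G)
D(j) = 1/(48*j) (D(j) = 1/(8*(j + j*5)) = 1/(8*(j + 5*j)) = 1/(8*((6*j))) = (1/(6*j))/8 = 1/(48*j))
-4*(H(-2) + D(P)) = -4*((-1 - 2) + (1/48)/6) = -4*(-3 + (1/48)*(1/6)) = -4*(-3 + 1/288) = -4*(-863/288) = 863/72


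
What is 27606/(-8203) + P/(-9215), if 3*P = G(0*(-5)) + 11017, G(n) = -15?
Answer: -853417276/226771935 ≈ -3.7633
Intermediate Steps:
P = 11002/3 (P = (-15 + 11017)/3 = (1/3)*11002 = 11002/3 ≈ 3667.3)
27606/(-8203) + P/(-9215) = 27606/(-8203) + (11002/3)/(-9215) = 27606*(-1/8203) + (11002/3)*(-1/9215) = -27606/8203 - 11002/27645 = -853417276/226771935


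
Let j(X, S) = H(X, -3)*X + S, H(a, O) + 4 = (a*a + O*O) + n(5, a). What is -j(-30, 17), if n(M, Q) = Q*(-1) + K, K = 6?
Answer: 28213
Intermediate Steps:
n(M, Q) = 6 - Q (n(M, Q) = Q*(-1) + 6 = -Q + 6 = 6 - Q)
H(a, O) = 2 + O**2 + a**2 - a (H(a, O) = -4 + ((a*a + O*O) + (6 - a)) = -4 + ((a**2 + O**2) + (6 - a)) = -4 + ((O**2 + a**2) + (6 - a)) = -4 + (6 + O**2 + a**2 - a) = 2 + O**2 + a**2 - a)
j(X, S) = S + X*(11 + X**2 - X) (j(X, S) = (2 + (-3)**2 + X**2 - X)*X + S = (2 + 9 + X**2 - X)*X + S = (11 + X**2 - X)*X + S = X*(11 + X**2 - X) + S = S + X*(11 + X**2 - X))
-j(-30, 17) = -(17 - 30*(11 + (-30)**2 - 1*(-30))) = -(17 - 30*(11 + 900 + 30)) = -(17 - 30*941) = -(17 - 28230) = -1*(-28213) = 28213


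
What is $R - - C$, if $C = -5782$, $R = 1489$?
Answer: $-4293$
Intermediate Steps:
$R - - C = 1489 - \left(-1\right) \left(-5782\right) = 1489 - 5782 = -4293$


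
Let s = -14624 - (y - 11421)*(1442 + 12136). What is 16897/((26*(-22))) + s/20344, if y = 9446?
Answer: 936684319/727298 ≈ 1287.9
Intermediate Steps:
s = 26801926 (s = -14624 - (9446 - 11421)*(1442 + 12136) = -14624 - (-1975)*13578 = -14624 - 1*(-26816550) = -14624 + 26816550 = 26801926)
16897/((26*(-22))) + s/20344 = 16897/((26*(-22))) + 26801926/20344 = 16897/(-572) + 26801926*(1/20344) = 16897*(-1/572) + 13400963/10172 = -16897/572 + 13400963/10172 = 936684319/727298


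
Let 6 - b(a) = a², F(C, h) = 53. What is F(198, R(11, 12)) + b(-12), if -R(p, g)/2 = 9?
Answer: -85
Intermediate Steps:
R(p, g) = -18 (R(p, g) = -2*9 = -18)
b(a) = 6 - a²
F(198, R(11, 12)) + b(-12) = 53 + (6 - 1*(-12)²) = 53 + (6 - 1*144) = 53 + (6 - 144) = 53 - 138 = -85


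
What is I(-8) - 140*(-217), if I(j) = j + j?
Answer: 30364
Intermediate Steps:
I(j) = 2*j
I(-8) - 140*(-217) = 2*(-8) - 140*(-217) = -16 + 30380 = 30364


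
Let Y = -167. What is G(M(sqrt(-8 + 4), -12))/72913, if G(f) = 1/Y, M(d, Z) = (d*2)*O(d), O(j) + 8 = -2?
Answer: -1/12176471 ≈ -8.2126e-8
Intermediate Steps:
O(j) = -10 (O(j) = -8 - 2 = -10)
M(d, Z) = -20*d (M(d, Z) = (d*2)*(-10) = (2*d)*(-10) = -20*d)
G(f) = -1/167 (G(f) = 1/(-167) = -1/167)
G(M(sqrt(-8 + 4), -12))/72913 = -1/167/72913 = -1/167*1/72913 = -1/12176471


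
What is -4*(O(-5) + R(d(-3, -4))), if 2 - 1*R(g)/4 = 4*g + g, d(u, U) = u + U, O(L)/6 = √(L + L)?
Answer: -592 - 24*I*√10 ≈ -592.0 - 75.895*I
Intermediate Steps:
O(L) = 6*√2*√L (O(L) = 6*√(L + L) = 6*√(2*L) = 6*(√2*√L) = 6*√2*√L)
d(u, U) = U + u
R(g) = 8 - 20*g (R(g) = 8 - 4*(4*g + g) = 8 - 20*g)
-4*(O(-5) + R(d(-3, -4))) = -4*(6*√2*√(-5) + (8 - 20*(-4 - 3))) = -4*(6*√2*(I*√5) + (8 - 20*(-7))) = -4*(6*I*√10 + (8 + 140)) = -4*(6*I*√10 + 148) = -4*(148 + 6*I*√10) = -592 - 24*I*√10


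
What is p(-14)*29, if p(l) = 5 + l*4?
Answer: -1479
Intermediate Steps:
p(l) = 5 + 4*l
p(-14)*29 = (5 + 4*(-14))*29 = (5 - 56)*29 = -51*29 = -1479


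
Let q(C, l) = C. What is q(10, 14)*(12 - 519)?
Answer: -5070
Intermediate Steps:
q(10, 14)*(12 - 519) = 10*(12 - 519) = 10*(-507) = -5070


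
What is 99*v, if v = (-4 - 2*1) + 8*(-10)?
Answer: -8514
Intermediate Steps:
v = -86 (v = (-4 - 2) - 80 = -6 - 80 = -86)
99*v = 99*(-86) = -8514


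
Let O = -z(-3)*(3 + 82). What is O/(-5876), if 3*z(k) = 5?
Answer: 425/17628 ≈ 0.024109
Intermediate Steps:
z(k) = 5/3 (z(k) = (⅓)*5 = 5/3)
O = -425/3 (O = -5*(3 + 82)/3 = -5*85/3 = -1*425/3 = -425/3 ≈ -141.67)
O/(-5876) = -425/3/(-5876) = -425/3*(-1/5876) = 425/17628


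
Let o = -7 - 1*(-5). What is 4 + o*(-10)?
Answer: 24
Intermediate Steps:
o = -2 (o = -7 + 5 = -2)
4 + o*(-10) = 4 - 2*(-10) = 4 + 20 = 24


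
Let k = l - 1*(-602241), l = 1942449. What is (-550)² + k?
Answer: 2847190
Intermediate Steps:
k = 2544690 (k = 1942449 - 1*(-602241) = 1942449 + 602241 = 2544690)
(-550)² + k = (-550)² + 2544690 = 302500 + 2544690 = 2847190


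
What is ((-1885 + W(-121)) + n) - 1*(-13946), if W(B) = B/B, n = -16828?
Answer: -4766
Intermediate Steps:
W(B) = 1
((-1885 + W(-121)) + n) - 1*(-13946) = ((-1885 + 1) - 16828) - 1*(-13946) = (-1884 - 16828) + 13946 = -18712 + 13946 = -4766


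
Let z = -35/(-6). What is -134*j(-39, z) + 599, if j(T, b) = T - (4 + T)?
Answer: 1135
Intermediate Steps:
z = 35/6 (z = -35*(-⅙) = 35/6 ≈ 5.8333)
j(T, b) = -4 (j(T, b) = T + (-4 - T) = -4)
-134*j(-39, z) + 599 = -134*(-4) + 599 = 536 + 599 = 1135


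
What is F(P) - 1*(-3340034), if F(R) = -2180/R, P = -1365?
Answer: 911829718/273 ≈ 3.3400e+6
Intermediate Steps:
F(P) - 1*(-3340034) = -2180/(-1365) - 1*(-3340034) = -2180*(-1/1365) + 3340034 = 436/273 + 3340034 = 911829718/273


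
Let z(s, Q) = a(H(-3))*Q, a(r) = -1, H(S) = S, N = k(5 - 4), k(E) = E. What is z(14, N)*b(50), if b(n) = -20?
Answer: 20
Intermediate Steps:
N = 1 (N = 5 - 4 = 1)
z(s, Q) = -Q
z(14, N)*b(50) = -1*1*(-20) = -1*(-20) = 20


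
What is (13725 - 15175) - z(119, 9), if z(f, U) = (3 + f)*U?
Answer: -2548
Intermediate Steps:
z(f, U) = U*(3 + f)
(13725 - 15175) - z(119, 9) = (13725 - 15175) - 9*(3 + 119) = -1450 - 9*122 = -1450 - 1*1098 = -1450 - 1098 = -2548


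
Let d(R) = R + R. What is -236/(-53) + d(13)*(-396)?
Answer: -545452/53 ≈ -10292.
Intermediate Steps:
d(R) = 2*R
-236/(-53) + d(13)*(-396) = -236/(-53) + (2*13)*(-396) = -236*(-1/53) + 26*(-396) = 236/53 - 10296 = -545452/53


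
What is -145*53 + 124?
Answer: -7561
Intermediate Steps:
-145*53 + 124 = -7685 + 124 = -7561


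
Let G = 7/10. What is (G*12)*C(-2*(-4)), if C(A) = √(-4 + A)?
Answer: 84/5 ≈ 16.800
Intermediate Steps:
G = 7/10 (G = 7*(⅒) = 7/10 ≈ 0.70000)
(G*12)*C(-2*(-4)) = ((7/10)*12)*√(-4 - 2*(-4)) = 42*√(-4 + 8)/5 = 42*√4/5 = (42/5)*2 = 84/5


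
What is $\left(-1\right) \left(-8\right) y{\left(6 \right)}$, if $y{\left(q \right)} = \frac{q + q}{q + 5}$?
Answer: $\frac{96}{11} \approx 8.7273$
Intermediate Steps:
$y{\left(q \right)} = \frac{2 q}{5 + q}$
$\left(-1\right) \left(-8\right) y{\left(6 \right)} = \left(-1\right) \left(-8\right) 2 \cdot 6 \frac{1}{5 + 6} = 8 \cdot 2 \cdot 6 \cdot \frac{1}{11} = 8 \cdot \frac{12}{11} = \frac{96}{11}$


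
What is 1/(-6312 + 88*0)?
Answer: -1/6312 ≈ -0.00015843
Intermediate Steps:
1/(-6312 + 88*0) = 1/(-6312 + 0) = 1/(-6312) = -1/6312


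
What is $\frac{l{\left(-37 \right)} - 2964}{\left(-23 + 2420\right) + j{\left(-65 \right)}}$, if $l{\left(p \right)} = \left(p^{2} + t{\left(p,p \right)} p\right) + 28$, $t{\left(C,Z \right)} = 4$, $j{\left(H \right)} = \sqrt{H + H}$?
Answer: $- \frac{4110855}{5745739} + \frac{1715 i \sqrt{130}}{5745739} \approx -0.71546 + 0.0034032 i$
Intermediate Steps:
$j{\left(H \right)} = \sqrt{2} \sqrt{H}$ ($j{\left(H \right)} = \sqrt{2 H} = \sqrt{2} \sqrt{H}$)
$l{\left(p \right)} = 28 + p^{2} + 4 p$ ($l{\left(p \right)} = \left(p^{2} + 4 p\right) + 28 = 28 + p^{2} + 4 p$)
$\frac{l{\left(-37 \right)} - 2964}{\left(-23 + 2420\right) + j{\left(-65 \right)}} = \frac{\left(28 + \left(-37\right)^{2} + 4 \left(-37\right)\right) - 2964}{\left(-23 + 2420\right) + \sqrt{2} \sqrt{-65}} = \frac{\left(28 + 1369 - 148\right) - 2964}{2397 + \sqrt{2} i \sqrt{65}} = \frac{1249 - 2964}{2397 + i \sqrt{130}} = - \frac{1715}{2397 + i \sqrt{130}}$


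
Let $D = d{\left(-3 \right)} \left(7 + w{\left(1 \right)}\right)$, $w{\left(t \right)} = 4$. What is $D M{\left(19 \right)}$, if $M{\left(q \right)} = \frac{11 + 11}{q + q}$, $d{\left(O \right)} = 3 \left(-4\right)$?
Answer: $- \frac{1452}{19} \approx -76.421$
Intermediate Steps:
$d{\left(O \right)} = -12$
$M{\left(q \right)} = \frac{11}{q}$ ($M{\left(q \right)} = \frac{22}{2 q} = 22 \frac{1}{2 q} = \frac{11}{q}$)
$D = -132$ ($D = - 12 \left(7 + 4\right) = \left(-12\right) 11 = -132$)
$D M{\left(19 \right)} = - 132 \cdot \frac{11}{19} = - 132 \cdot 11 \cdot \frac{1}{19} = \left(-132\right) \frac{11}{19} = - \frac{1452}{19}$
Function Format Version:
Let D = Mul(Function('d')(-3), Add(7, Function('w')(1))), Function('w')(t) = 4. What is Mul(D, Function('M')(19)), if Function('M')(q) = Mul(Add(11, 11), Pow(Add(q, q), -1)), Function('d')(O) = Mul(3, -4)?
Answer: Rational(-1452, 19) ≈ -76.421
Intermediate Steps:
Function('d')(O) = -12
Function('M')(q) = Mul(11, Pow(q, -1)) (Function('M')(q) = Mul(22, Pow(Mul(2, q), -1)) = Mul(22, Mul(Rational(1, 2), Pow(q, -1))) = Mul(11, Pow(q, -1)))
D = -132 (D = Mul(-12, Add(7, 4)) = Mul(-12, 11) = -132)
Mul(D, Function('M')(19)) = Mul(-132, Mul(11, Pow(19, -1))) = Mul(-132, Mul(11, Rational(1, 19))) = Mul(-132, Rational(11, 19)) = Rational(-1452, 19)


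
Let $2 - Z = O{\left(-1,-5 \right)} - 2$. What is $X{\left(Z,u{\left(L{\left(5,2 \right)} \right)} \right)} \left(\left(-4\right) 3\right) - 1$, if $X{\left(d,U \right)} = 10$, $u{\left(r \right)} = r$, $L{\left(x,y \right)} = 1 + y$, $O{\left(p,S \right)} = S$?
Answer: $-121$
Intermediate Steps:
$Z = 9$ ($Z = 2 - \left(-5 - 2\right) = 2 - -7 = 2 + 7 = 9$)
$X{\left(Z,u{\left(L{\left(5,2 \right)} \right)} \right)} \left(\left(-4\right) 3\right) - 1 = 10 \left(\left(-4\right) 3\right) - 1 = 10 \left(-12\right) - 1 = -120 - 1 = -121$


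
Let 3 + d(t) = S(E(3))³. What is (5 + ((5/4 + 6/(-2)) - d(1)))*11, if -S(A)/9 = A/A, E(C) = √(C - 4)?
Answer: 32351/4 ≈ 8087.8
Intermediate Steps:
E(C) = √(-4 + C)
S(A) = -9 (S(A) = -9*A/A = -9*1 = -9)
d(t) = -732 (d(t) = -3 + (-9)³ = -3 - 729 = -732)
(5 + ((5/4 + 6/(-2)) - d(1)))*11 = (5 + ((5/4 + 6/(-2)) - 1*(-732)))*11 = (5 + ((5*(¼) + 6*(-½)) + 732))*11 = (5 + ((5/4 - 3) + 732))*11 = (5 + (-7/4 + 732))*11 = (5 + 2921/4)*11 = (2941/4)*11 = 32351/4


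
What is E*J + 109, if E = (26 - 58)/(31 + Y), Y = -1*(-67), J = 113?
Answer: 3533/49 ≈ 72.102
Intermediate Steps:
Y = 67
E = -16/49 (E = (26 - 58)/(31 + 67) = -32/98 = -32*1/98 = -16/49 ≈ -0.32653)
E*J + 109 = -16/49*113 + 109 = -1808/49 + 109 = 3533/49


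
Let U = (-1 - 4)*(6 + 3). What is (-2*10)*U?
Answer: 900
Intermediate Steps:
U = -45 (U = -5*9 = -45)
(-2*10)*U = -2*10*(-45) = -20*(-45) = 900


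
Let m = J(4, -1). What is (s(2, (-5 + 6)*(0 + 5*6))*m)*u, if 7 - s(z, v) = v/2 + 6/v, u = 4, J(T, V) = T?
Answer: -656/5 ≈ -131.20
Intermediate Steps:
m = 4
s(z, v) = 7 - 6/v - v/2 (s(z, v) = 7 - (v/2 + 6/v) = 7 + (-6/v - v/2) = 7 - 6/v - v/2)
(s(2, (-5 + 6)*(0 + 5*6))*m)*u = ((7 - 6*1/((0 + 5*6)*(-5 + 6)) - (-5 + 6)*(0 + 5*6)/2)*4)*4 = ((7 - 6/(0 + 30) - (0 + 30)/2)*4)*4 = ((7 - 6/(1*30) - 30/2)*4)*4 = ((7 - 6/30 - ½*30)*4)*4 = ((7 - 6*1/30 - 15)*4)*4 = ((7 - ⅕ - 15)*4)*4 = -41/5*4*4 = -164/5*4 = -656/5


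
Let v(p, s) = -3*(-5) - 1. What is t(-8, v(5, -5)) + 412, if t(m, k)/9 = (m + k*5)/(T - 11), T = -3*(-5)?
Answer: 1103/2 ≈ 551.50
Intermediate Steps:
v(p, s) = 14 (v(p, s) = 15 - 1 = 14)
T = 15
t(m, k) = 9*m/4 + 45*k/4 (t(m, k) = 9*((m + k*5)/(15 - 11)) = 9*((m + 5*k)/4) = 9*((m + 5*k)*(1/4)) = 9*(m/4 + 5*k/4) = 9*m/4 + 45*k/4)
t(-8, v(5, -5)) + 412 = ((9/4)*(-8) + (45/4)*14) + 412 = (-18 + 315/2) + 412 = 279/2 + 412 = 1103/2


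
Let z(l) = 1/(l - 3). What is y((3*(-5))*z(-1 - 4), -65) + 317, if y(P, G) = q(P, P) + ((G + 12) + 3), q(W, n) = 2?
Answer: 269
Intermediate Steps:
z(l) = 1/(-3 + l)
y(P, G) = 17 + G (y(P, G) = 2 + ((G + 12) + 3) = 2 + ((12 + G) + 3) = 2 + (15 + G) = 17 + G)
y((3*(-5))*z(-1 - 4), -65) + 317 = (17 - 65) + 317 = -48 + 317 = 269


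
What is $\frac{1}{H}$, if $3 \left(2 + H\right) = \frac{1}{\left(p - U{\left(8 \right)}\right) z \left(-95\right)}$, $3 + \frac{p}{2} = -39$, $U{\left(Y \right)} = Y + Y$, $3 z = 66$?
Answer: $- \frac{627000}{1253999} \approx -0.5$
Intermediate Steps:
$z = 22$ ($z = \frac{1}{3} \cdot 66 = 22$)
$U{\left(Y \right)} = 2 Y$
$p = -84$ ($p = -6 + 2 \left(-39\right) = -6 - 78 = -84$)
$H = - \frac{1253999}{627000}$ ($H = -2 + \frac{1}{3 \left(-84 - 2 \cdot 8\right) 22 \left(-95\right)} = -2 + \frac{1}{3 \left(-84 - 16\right) 22 \left(-95\right)} = -2 + \frac{1}{3 \left(-100\right) 22 \left(-95\right)} = -2 + \frac{1}{3 \left(\left(-2200\right) \left(-95\right)\right)} = -2 + \frac{1}{3 \cdot 209000} = -2 + \frac{1}{3} \cdot \frac{1}{209000} = -2 + \frac{1}{627000} = - \frac{1253999}{627000} \approx -2.0$)
$\frac{1}{H} = \frac{1}{- \frac{1253999}{627000}} = - \frac{627000}{1253999}$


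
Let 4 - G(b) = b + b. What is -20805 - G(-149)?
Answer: -21107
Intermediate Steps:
G(b) = 4 - 2*b (G(b) = 4 - (b + b) = 4 - 2*b)
-20805 - G(-149) = -20805 - (4 - 2*(-149)) = -20805 - (4 + 298) = -20805 - 1*302 = -20805 - 302 = -21107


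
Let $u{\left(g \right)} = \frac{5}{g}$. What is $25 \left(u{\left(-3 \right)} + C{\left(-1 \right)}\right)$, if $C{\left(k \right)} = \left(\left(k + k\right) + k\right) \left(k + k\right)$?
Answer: $\frac{325}{3} \approx 108.33$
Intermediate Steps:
$C{\left(k \right)} = 6 k^{2}$ ($C{\left(k \right)} = \left(2 k + k\right) 2 k = 3 k 2 k = 6 k^{2}$)
$25 \left(u{\left(-3 \right)} + C{\left(-1 \right)}\right) = 25 \left(\frac{5}{-3} + 6 \left(-1\right)^{2}\right) = 25 \left(5 \left(- \frac{1}{3}\right) + 6 \cdot 1\right) = 25 \left(- \frac{5}{3} + 6\right) = 25 \cdot \frac{13}{3} = \frac{325}{3}$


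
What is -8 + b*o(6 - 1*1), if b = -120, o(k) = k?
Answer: -608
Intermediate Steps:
-8 + b*o(6 - 1*1) = -8 - 120*(6 - 1*1) = -8 - 120*(6 - 1) = -8 - 120*5 = -8 - 600 = -608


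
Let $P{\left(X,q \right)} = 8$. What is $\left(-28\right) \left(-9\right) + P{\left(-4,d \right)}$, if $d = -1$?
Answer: $260$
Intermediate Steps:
$\left(-28\right) \left(-9\right) + P{\left(-4,d \right)} = \left(-28\right) \left(-9\right) + 8 = 252 + 8 = 260$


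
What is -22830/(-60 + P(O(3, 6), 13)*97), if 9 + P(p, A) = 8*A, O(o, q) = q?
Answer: -4566/1831 ≈ -2.4937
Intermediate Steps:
P(p, A) = -9 + 8*A
-22830/(-60 + P(O(3, 6), 13)*97) = -22830/(-60 + (-9 + 8*13)*97) = -22830/(-60 + (-9 + 104)*97) = -22830/(-60 + 95*97) = -22830/(-60 + 9215) = -22830/9155 = -22830*1/9155 = -4566/1831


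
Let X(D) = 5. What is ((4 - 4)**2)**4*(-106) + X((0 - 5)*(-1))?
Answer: 5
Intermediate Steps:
((4 - 4)**2)**4*(-106) + X((0 - 5)*(-1)) = ((4 - 4)**2)**4*(-106) + 5 = (0**2)**4*(-106) + 5 = 0**4*(-106) + 5 = 0*(-106) + 5 = 0 + 5 = 5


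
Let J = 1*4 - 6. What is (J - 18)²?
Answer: 400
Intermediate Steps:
J = -2 (J = 4 - 6 = -2)
(J - 18)² = (-2 - 18)² = (-20)² = 400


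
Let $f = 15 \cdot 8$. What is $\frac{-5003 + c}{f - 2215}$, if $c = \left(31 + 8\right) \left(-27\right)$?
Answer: $\frac{6056}{2095} \approx 2.8907$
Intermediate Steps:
$f = 120$
$c = -1053$ ($c = 39 \left(-27\right) = -1053$)
$\frac{-5003 + c}{f - 2215} = \frac{-5003 - 1053}{120 - 2215} = - \frac{6056}{-2095} = \left(-6056\right) \left(- \frac{1}{2095}\right) = \frac{6056}{2095}$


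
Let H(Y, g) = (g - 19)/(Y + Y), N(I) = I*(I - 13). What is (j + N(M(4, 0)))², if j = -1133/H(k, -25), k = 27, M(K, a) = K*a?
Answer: 7733961/4 ≈ 1.9335e+6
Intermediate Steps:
N(I) = I*(-13 + I)
H(Y, g) = (-19 + g)/(2*Y) (H(Y, g) = (-19 + g)/((2*Y)) = (-19 + g)*(1/(2*Y)) = (-19 + g)/(2*Y))
j = 2781/2 (j = -1133*54/(-19 - 25) = -1133/((½)*(1/27)*(-44)) = -1133/(-22/27) = -1133*(-27/22) = 2781/2 ≈ 1390.5)
(j + N(M(4, 0)))² = (2781/2 + (4*0)*(-13 + 4*0))² = (2781/2 + 0*(-13 + 0))² = (2781/2 + 0*(-13))² = (2781/2 + 0)² = (2781/2)² = 7733961/4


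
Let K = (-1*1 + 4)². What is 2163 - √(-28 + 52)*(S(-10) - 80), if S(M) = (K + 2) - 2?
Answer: 2163 + 142*√6 ≈ 2510.8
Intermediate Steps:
K = 9 (K = (-1 + 4)² = 3² = 9)
S(M) = 9 (S(M) = (9 + 2) - 2 = 11 - 2 = 9)
2163 - √(-28 + 52)*(S(-10) - 80) = 2163 - √(-28 + 52)*(9 - 80) = 2163 - √24*(-71) = 2163 - 2*√6*(-71) = 2163 - (-142)*√6 = 2163 + 142*√6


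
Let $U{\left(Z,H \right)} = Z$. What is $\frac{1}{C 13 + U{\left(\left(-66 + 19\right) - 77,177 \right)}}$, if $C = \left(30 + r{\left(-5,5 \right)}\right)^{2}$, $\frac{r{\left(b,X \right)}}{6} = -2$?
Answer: $\frac{1}{4088} \approx 0.00024462$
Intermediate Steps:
$r{\left(b,X \right)} = -12$ ($r{\left(b,X \right)} = 6 \left(-2\right) = -12$)
$C = 324$ ($C = \left(30 - 12\right)^{2} = 18^{2} = 324$)
$\frac{1}{C 13 + U{\left(\left(-66 + 19\right) - 77,177 \right)}} = \frac{1}{324 \cdot 13 + \left(\left(-66 + 19\right) - 77\right)} = \frac{1}{4212 - 124} = \frac{1}{4088}$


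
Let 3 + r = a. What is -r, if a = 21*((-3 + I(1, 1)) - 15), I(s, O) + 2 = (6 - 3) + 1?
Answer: 339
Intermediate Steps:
I(s, O) = 2 (I(s, O) = -2 + ((6 - 3) + 1) = -2 + (3 + 1) = -2 + 4 = 2)
a = -336 (a = 21*((-3 + 2) - 15) = 21*(-1 - 15) = 21*(-16) = -336)
r = -339 (r = -3 - 336 = -339)
-r = -1*(-339) = 339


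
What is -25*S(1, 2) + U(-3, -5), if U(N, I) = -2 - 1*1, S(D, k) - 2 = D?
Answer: -78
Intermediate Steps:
S(D, k) = 2 + D
U(N, I) = -3 (U(N, I) = -2 - 1 = -3)
-25*S(1, 2) + U(-3, -5) = -25*(2 + 1) - 3 = -25*3 - 3 = -75 - 3 = -78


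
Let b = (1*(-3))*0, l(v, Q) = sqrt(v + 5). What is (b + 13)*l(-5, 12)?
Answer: 0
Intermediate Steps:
l(v, Q) = sqrt(5 + v)
b = 0 (b = -3*0 = 0)
(b + 13)*l(-5, 12) = (0 + 13)*sqrt(5 - 5) = 13*sqrt(0) = 13*0 = 0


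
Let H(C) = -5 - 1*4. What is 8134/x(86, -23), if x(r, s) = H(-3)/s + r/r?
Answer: 93541/16 ≈ 5846.3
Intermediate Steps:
H(C) = -9 (H(C) = -5 - 4 = -9)
x(r, s) = 1 - 9/s (x(r, s) = -9/s + r/r = -9/s + 1 = 1 - 9/s)
8134/x(86, -23) = 8134/(((-9 - 23)/(-23))) = 8134/((-1/23*(-32))) = 8134/(32/23) = 8134*(23/32) = 93541/16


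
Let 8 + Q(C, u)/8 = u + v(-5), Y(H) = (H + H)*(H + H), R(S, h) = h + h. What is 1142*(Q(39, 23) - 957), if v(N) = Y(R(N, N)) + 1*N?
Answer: 2652866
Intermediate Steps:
R(S, h) = 2*h
Y(H) = 4*H**2 (Y(H) = (2*H)*(2*H) = 4*H**2)
v(N) = N + 16*N**2 (v(N) = 4*(2*N)**2 + 1*N = 4*(4*N**2) + N = 16*N**2 + N = N + 16*N**2)
Q(C, u) = 3096 + 8*u (Q(C, u) = -64 + 8*(u - 5*(1 + 16*(-5))) = -64 + 8*(u - 5*(1 - 80)) = -64 + 8*(u - 5*(-79)) = -64 + 8*(u + 395) = -64 + 8*(395 + u) = -64 + (3160 + 8*u) = 3096 + 8*u)
1142*(Q(39, 23) - 957) = 1142*((3096 + 8*23) - 957) = 1142*((3096 + 184) - 957) = 1142*(3280 - 957) = 1142*2323 = 2652866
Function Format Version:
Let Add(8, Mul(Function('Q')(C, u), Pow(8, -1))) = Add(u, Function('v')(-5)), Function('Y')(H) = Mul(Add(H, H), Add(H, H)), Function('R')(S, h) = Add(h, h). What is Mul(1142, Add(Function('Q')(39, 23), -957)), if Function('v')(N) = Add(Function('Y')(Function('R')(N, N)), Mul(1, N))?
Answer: 2652866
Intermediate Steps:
Function('R')(S, h) = Mul(2, h)
Function('Y')(H) = Mul(4, Pow(H, 2)) (Function('Y')(H) = Mul(Mul(2, H), Mul(2, H)) = Mul(4, Pow(H, 2)))
Function('v')(N) = Add(N, Mul(16, Pow(N, 2))) (Function('v')(N) = Add(Mul(4, Pow(Mul(2, N), 2)), Mul(1, N)) = Add(Mul(4, Mul(4, Pow(N, 2))), N) = Add(Mul(16, Pow(N, 2)), N) = Add(N, Mul(16, Pow(N, 2))))
Function('Q')(C, u) = Add(3096, Mul(8, u)) (Function('Q')(C, u) = Add(-64, Mul(8, Add(u, Mul(-5, Add(1, Mul(16, -5)))))) = Add(-64, Mul(8, Add(u, Mul(-5, Add(1, -80))))) = Add(-64, Mul(8, Add(u, Mul(-5, -79)))) = Add(-64, Mul(8, Add(u, 395))) = Add(-64, Mul(8, Add(395, u))) = Add(-64, Add(3160, Mul(8, u))) = Add(3096, Mul(8, u)))
Mul(1142, Add(Function('Q')(39, 23), -957)) = Mul(1142, Add(Add(3096, Mul(8, 23)), -957)) = Mul(1142, Add(Add(3096, 184), -957)) = Mul(1142, Add(3280, -957)) = Mul(1142, 2323) = 2652866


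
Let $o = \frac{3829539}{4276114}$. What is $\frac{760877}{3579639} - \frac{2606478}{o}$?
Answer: $- \frac{111756893623787705}{38398787553} \approx -2.9104 \cdot 10^{6}$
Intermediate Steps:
$o = \frac{3829539}{4276114}$ ($o = 3829539 \cdot \frac{1}{4276114} = \frac{3829539}{4276114} \approx 0.89557$)
$\frac{760877}{3579639} - \frac{2606478}{o} = \frac{760877}{3579639} - \frac{2606478}{\frac{3829539}{4276114}} = 760877 \cdot \frac{1}{3579639} - \frac{530742717452}{182359} = \frac{760877}{3579639} - \frac{530742717452}{182359} = - \frac{111756893623787705}{38398787553}$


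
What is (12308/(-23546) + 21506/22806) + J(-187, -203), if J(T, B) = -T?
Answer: 25160707060/134247519 ≈ 187.42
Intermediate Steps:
(12308/(-23546) + 21506/22806) + J(-187, -203) = (12308/(-23546) + 21506/22806) - 1*(-187) = (12308*(-1/23546) + 21506*(1/22806)) + 187 = (-6154/11773 + 10753/11403) + 187 = 56421007/134247519 + 187 = 25160707060/134247519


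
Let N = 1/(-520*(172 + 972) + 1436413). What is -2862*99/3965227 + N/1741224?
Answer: -59310635813604467/830033862445268712 ≈ -0.071456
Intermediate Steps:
N = 1/841533 (N = 1/(-520*1144 + 1436413) = 1/(-594880 + 1436413) = 1/841533 ≈ 1.1883e-6)
-2862*99/3965227 + N/1741224 = -2862*99/3965227 + (1/841533)/1741224 = -283338*1/3965227 + (1/841533)*(1/1741224) = -283338/3965227 + 1/1465297456392 = -59310635813604467/830033862445268712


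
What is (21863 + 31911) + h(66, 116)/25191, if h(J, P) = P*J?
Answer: 451542830/8397 ≈ 53774.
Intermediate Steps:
h(J, P) = J*P
(21863 + 31911) + h(66, 116)/25191 = (21863 + 31911) + (66*116)/25191 = 53774 + 7656*(1/25191) = 53774 + 2552/8397 = 451542830/8397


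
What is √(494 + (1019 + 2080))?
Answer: √3593 ≈ 59.942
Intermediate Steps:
√(494 + (1019 + 2080)) = √(494 + 3099) = √3593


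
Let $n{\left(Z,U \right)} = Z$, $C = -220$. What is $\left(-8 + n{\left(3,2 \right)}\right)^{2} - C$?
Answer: $245$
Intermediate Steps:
$\left(-8 + n{\left(3,2 \right)}\right)^{2} - C = \left(-8 + 3\right)^{2} - -220 = \left(-5\right)^{2} + 220 = 25 + 220 = 245$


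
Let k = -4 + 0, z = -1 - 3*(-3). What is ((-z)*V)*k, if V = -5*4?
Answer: -640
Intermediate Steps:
V = -20
z = 8 (z = -1 + 9 = 8)
k = -4
((-z)*V)*k = (-1*8*(-20))*(-4) = -8*(-20)*(-4) = 160*(-4) = -640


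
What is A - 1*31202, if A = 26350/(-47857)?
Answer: -1493260464/47857 ≈ -31203.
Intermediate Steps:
A = -26350/47857 (A = 26350*(-1/47857) = -26350/47857 ≈ -0.55060)
A - 1*31202 = -26350/47857 - 1*31202 = -26350/47857 - 31202 = -1493260464/47857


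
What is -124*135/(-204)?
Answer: 1395/17 ≈ 82.059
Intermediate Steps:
-124*135/(-204) = -16740*(-1/204) = 1395/17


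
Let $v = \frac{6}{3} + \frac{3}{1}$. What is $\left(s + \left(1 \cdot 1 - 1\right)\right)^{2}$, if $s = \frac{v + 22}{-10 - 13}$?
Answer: $\frac{729}{529} \approx 1.3781$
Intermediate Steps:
$v = 5$ ($v = 6 \cdot \frac{1}{3} + 3 \cdot 1 = 2 + 3 = 5$)
$s = - \frac{27}{23}$ ($s = \frac{5 + 22}{-10 - 13} = \frac{27}{-23} = 27 \left(- \frac{1}{23}\right) = - \frac{27}{23} \approx -1.1739$)
$\left(s + \left(1 \cdot 1 - 1\right)\right)^{2} = \left(- \frac{27}{23} + \left(1 \cdot 1 - 1\right)\right)^{2} = \left(- \frac{27}{23} + \left(1 - 1\right)\right)^{2} = \left(- \frac{27}{23} + 0\right)^{2} = \left(- \frac{27}{23}\right)^{2} = \frac{729}{529}$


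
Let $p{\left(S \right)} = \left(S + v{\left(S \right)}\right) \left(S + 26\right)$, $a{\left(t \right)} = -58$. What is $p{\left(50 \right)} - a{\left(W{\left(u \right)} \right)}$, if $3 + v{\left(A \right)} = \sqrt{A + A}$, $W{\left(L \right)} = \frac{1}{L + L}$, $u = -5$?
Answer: $4390$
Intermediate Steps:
$W{\left(L \right)} = \frac{1}{2 L}$
$v{\left(A \right)} = -3 + \sqrt{2} \sqrt{A}$ ($v{\left(A \right)} = -3 + \sqrt{A + A} = -3 + \sqrt{2 A} = -3 + \sqrt{2} \sqrt{A}$)
$p{\left(S \right)} = \left(26 + S\right) \left(-3 + S + \sqrt{2} \sqrt{S}\right)$ ($p{\left(S \right)} = \left(S + \left(-3 + \sqrt{2} \sqrt{S}\right)\right) \left(S + 26\right) = \left(-3 + S + \sqrt{2} \sqrt{S}\right) \left(26 + S\right) = \left(26 + S\right) \left(-3 + S + \sqrt{2} \sqrt{S}\right)$)
$p{\left(50 \right)} - a{\left(W{\left(u \right)} \right)} = \left(-78 + 50^{2} + 23 \cdot 50 + \sqrt{2} \cdot 50^{\frac{3}{2}} + 26 \sqrt{2} \sqrt{50}\right) - -58 = \left(-78 + 2500 + 1150 + \sqrt{2} \cdot 250 \sqrt{2} + 26 \sqrt{2} \cdot 5 \sqrt{2}\right) + 58 = \left(-78 + 2500 + 1150 + 500 + 260\right) + 58 = 4332 + 58 = 4390$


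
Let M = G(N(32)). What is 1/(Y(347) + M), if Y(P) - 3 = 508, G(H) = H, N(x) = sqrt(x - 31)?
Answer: 1/512 ≈ 0.0019531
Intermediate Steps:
N(x) = sqrt(-31 + x)
Y(P) = 511 (Y(P) = 3 + 508 = 511)
M = 1 (M = sqrt(-31 + 32) = sqrt(1) = 1)
1/(Y(347) + M) = 1/(511 + 1) = 1/512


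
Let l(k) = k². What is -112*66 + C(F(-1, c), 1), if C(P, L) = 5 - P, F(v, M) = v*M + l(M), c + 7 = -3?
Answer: -7497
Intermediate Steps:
c = -10 (c = -7 - 3 = -10)
F(v, M) = M² + M*v (F(v, M) = v*M + M² = M*v + M² = M² + M*v)
-112*66 + C(F(-1, c), 1) = -112*66 + (5 - (-10)*(-10 - 1)) = -7392 + (5 - (-10)*(-11)) = -7392 + (5 - 1*110) = -7392 + (5 - 110) = -7392 - 105 = -7497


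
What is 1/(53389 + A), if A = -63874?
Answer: -1/10485 ≈ -9.5374e-5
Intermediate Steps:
1/(53389 + A) = 1/(53389 - 63874) = 1/(-10485) = -1/10485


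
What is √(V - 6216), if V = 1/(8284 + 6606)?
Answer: I*√1378162398710/14890 ≈ 78.842*I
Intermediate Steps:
V = 1/14890 ≈ 6.7159e-5
√(V - 6216) = √(1/14890 - 6216) = √(-92556239/14890) = I*√1378162398710/14890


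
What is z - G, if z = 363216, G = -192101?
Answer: 555317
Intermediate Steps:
z - G = 363216 - 1*(-192101) = 363216 + 192101 = 555317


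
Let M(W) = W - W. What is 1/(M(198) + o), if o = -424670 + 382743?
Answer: -1/41927 ≈ -2.3851e-5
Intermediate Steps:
o = -41927
M(W) = 0
1/(M(198) + o) = 1/(0 - 41927) = 1/(-41927) = -1/41927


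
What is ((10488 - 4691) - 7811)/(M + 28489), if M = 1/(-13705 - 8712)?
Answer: -22573919/319318956 ≈ -0.070694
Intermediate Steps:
M = -1/22417 (M = 1/(-22417) = -1/22417 ≈ -4.4609e-5)
((10488 - 4691) - 7811)/(M + 28489) = ((10488 - 4691) - 7811)/(-1/22417 + 28489) = (5797 - 7811)/(638637912/22417) = -2014*22417/638637912 = -22573919/319318956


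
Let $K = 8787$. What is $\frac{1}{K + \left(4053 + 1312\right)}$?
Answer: $\frac{1}{14152} \approx 7.0661 \cdot 10^{-5}$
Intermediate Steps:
$\frac{1}{K + \left(4053 + 1312\right)} = \frac{1}{8787 + \left(4053 + 1312\right)} = \frac{1}{8787 + 5365} = \frac{1}{14152}$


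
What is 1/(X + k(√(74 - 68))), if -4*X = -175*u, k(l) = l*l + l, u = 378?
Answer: 22058/364916515 - 4*√6/1094749545 ≈ 6.0438e-5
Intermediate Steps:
k(l) = l + l² (k(l) = l² + l = l + l²)
X = 33075/2 (X = -(-175)*378/4 = -¼*(-66150) = 33075/2 ≈ 16538.)
1/(X + k(√(74 - 68))) = 1/(33075/2 + √(74 - 68)*(1 + √(74 - 68))) = 1/(33075/2 + √6*(1 + √6))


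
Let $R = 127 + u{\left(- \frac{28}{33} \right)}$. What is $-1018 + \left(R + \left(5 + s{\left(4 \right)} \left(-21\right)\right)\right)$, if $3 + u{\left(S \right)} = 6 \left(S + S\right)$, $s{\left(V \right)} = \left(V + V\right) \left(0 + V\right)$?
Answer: $- \frac{17283}{11} \approx -1571.2$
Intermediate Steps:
$s{\left(V \right)} = 2 V^{2}$ ($s{\left(V \right)} = 2 V V = 2 V^{2}$)
$u{\left(S \right)} = -3 + 12 S$ ($u{\left(S \right)} = -3 + 6 \left(S + S\right) = -3 + 6 \cdot 2 S = -3 + 12 S$)
$R = \frac{1252}{11}$ ($R = 127 + \left(-3 + 12 \left(- \frac{28}{33}\right)\right) = 127 - \frac{145}{11} = \frac{1252}{11} \approx 113.82$)
$-1018 + \left(R + \left(5 + s{\left(4 \right)} \left(-21\right)\right)\right) = -1018 + \left(\frac{1252}{11} + \left(5 + 2 \cdot 4^{2} \left(-21\right)\right)\right) = -1018 + \left(\frac{1252}{11} + \left(5 + 2 \cdot 16 \left(-21\right)\right)\right) = -1018 + \left(\frac{1252}{11} + \left(5 + 32 \left(-21\right)\right)\right) = -1018 + \left(\frac{1252}{11} + \left(5 - 672\right)\right) = -1018 + \left(\frac{1252}{11} - 667\right) = -1018 - \frac{6085}{11} = - \frac{17283}{11}$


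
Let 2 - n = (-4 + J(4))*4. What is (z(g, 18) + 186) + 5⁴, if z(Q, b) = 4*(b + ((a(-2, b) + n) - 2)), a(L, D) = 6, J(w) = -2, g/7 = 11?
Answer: 1003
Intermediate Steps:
g = 77 (g = 7*11 = 77)
n = 26 (n = 2 - (-4 - 2)*4 = 2 - (-6)*4 = 2 - 1*(-24) = 2 + 24 = 26)
z(Q, b) = 120 + 4*b (z(Q, b) = 4*(b + ((6 + 26) - 2)) = 4*(b + (32 - 2)) = 4*(b + 30) = 4*(30 + b) = 120 + 4*b)
(z(g, 18) + 186) + 5⁴ = ((120 + 4*18) + 186) + 5⁴ = ((120 + 72) + 186) + 625 = (192 + 186) + 625 = 378 + 625 = 1003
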